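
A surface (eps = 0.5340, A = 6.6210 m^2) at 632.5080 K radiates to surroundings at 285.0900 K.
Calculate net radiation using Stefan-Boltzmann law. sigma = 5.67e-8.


T^4 = 1.6005e+11
Tsurr^4 = 6.6058e+09
Q = 0.5340 * 5.67e-8 * 6.6210 * 1.5345e+11 = 30761.4674 W

30761.4674 W


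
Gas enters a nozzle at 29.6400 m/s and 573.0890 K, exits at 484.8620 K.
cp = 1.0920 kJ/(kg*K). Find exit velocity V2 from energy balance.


dT = 88.2270 K
2*cp*1000*dT = 192687.7680
V1^2 = 878.5296
V2 = sqrt(193566.2976) = 439.9617 m/s

439.9617 m/s


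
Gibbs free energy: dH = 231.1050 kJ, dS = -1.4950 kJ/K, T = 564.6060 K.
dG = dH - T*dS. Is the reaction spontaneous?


T*dS = 564.6060 * -1.4950 = -844.0860 kJ
dG = 231.1050 + 844.0860 = 1075.1910 kJ (non-spontaneous)

dG = 1075.1910 kJ, non-spontaneous


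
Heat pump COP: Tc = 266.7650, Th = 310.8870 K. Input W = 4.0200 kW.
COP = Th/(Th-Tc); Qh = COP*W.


COP = 310.8870 / 44.1220 = 7.0461
Qh = 7.0461 * 4.0200 = 28.3252 kW

COP = 7.0461, Qh = 28.3252 kW


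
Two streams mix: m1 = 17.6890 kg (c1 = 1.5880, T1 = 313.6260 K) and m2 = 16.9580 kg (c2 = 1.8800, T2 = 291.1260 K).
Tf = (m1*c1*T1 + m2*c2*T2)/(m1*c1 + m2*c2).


num = 18091.1954
den = 59.9712
Tf = 301.6649 K

301.6649 K


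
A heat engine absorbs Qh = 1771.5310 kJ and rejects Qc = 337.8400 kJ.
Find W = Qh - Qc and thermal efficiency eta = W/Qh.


W = 1771.5310 - 337.8400 = 1433.6910 kJ
eta = 1433.6910 / 1771.5310 = 0.8093 = 80.9295%

W = 1433.6910 kJ, eta = 80.9295%


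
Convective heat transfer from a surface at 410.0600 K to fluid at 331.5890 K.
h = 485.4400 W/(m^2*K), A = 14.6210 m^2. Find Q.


dT = 78.4710 K
Q = 485.4400 * 14.6210 * 78.4710 = 556957.2009 W

556957.2009 W


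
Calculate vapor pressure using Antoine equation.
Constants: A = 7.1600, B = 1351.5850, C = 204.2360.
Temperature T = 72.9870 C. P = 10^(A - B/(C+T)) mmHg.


C+T = 277.2230
B/(C+T) = 4.8754
log10(P) = 7.1600 - 4.8754 = 2.2846
P = 10^2.2846 = 192.5559 mmHg

192.5559 mmHg


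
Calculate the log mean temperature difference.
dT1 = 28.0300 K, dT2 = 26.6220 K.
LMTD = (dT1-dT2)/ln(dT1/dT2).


dT1/dT2 = 1.0529
ln(dT1/dT2) = 0.0515
LMTD = 1.4080 / 0.0515 = 27.3200 K

27.3200 K


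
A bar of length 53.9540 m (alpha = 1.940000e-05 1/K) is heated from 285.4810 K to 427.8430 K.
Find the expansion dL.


dT = 142.3620 K
dL = 1.940000e-05 * 53.9540 * 142.3620 = 0.149011 m
L_final = 54.103011 m

dL = 0.149011 m


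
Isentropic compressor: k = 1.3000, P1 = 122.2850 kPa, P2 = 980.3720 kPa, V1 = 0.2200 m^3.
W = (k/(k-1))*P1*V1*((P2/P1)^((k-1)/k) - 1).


(k-1)/k = 0.2308
(P2/P1)^exp = 1.6167
W = 4.3333 * 122.2850 * 0.2200 * (1.6167 - 1) = 71.8896 kJ

71.8896 kJ


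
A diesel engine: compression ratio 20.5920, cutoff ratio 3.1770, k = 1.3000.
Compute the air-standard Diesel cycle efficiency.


r^(k-1) = 2.4780
rc^k = 4.4939
eta = 0.5018 = 50.1807%

50.1807%


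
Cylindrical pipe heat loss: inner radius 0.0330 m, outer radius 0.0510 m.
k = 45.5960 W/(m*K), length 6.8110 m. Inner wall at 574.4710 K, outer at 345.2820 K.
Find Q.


dT = 229.1890 K
ln(ro/ri) = 0.4353
Q = 2*pi*45.5960*6.8110*229.1890 / 0.4353 = 1027317.2180 W

1027317.2180 W


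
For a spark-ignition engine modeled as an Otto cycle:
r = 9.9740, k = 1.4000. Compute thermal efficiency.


r^(k-1) = 2.5093
eta = 1 - 1/2.5093 = 0.6015 = 60.1478%

60.1478%


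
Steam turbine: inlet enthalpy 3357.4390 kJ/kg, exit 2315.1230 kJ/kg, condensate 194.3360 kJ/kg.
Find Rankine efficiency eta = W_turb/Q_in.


W = 1042.3160 kJ/kg
Q_in = 3163.1030 kJ/kg
eta = 0.3295 = 32.9523%

eta = 32.9523%


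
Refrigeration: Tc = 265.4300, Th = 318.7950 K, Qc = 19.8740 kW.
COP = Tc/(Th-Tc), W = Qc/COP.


COP = 265.4300 / 53.3650 = 4.9739
W = 19.8740 / 4.9739 = 3.9957 kW

COP = 4.9739, W = 3.9957 kW


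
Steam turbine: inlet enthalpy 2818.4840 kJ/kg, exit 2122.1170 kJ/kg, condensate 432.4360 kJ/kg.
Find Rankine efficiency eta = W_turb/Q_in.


W = 696.3670 kJ/kg
Q_in = 2386.0480 kJ/kg
eta = 0.2918 = 29.1850%

eta = 29.1850%


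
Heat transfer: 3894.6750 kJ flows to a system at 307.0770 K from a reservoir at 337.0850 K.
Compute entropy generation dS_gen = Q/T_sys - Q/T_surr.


dS_sys = 3894.6750/307.0770 = 12.6831 kJ/K
dS_surr = -3894.6750/337.0850 = -11.5540 kJ/K
dS_gen = 12.6831 - 11.5540 = 1.1291 kJ/K (irreversible)

dS_gen = 1.1291 kJ/K, irreversible


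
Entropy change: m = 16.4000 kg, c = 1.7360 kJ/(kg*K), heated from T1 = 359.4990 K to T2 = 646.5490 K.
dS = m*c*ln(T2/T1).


T2/T1 = 1.7985
ln(T2/T1) = 0.5869
dS = 16.4000 * 1.7360 * 0.5869 = 16.7103 kJ/K

16.7103 kJ/K


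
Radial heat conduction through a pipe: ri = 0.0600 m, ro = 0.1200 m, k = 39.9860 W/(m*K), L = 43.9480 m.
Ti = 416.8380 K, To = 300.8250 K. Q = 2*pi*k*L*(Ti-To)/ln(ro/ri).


dT = 116.0130 K
ln(ro/ri) = 0.6931
Q = 2*pi*39.9860*43.9480*116.0130 / 0.6931 = 1848026.2774 W

1848026.2774 W


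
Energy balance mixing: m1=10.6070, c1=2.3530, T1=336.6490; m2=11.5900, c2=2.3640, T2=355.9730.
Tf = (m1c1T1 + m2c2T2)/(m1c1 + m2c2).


num = 18155.3958
den = 52.3570
Tf = 346.7614 K

346.7614 K


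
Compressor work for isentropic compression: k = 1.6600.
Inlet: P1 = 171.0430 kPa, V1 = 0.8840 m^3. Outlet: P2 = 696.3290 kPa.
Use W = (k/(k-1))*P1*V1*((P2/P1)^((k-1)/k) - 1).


(k-1)/k = 0.3976
(P2/P1)^exp = 1.7475
W = 2.5152 * 171.0430 * 0.8840 * (1.7475 - 1) = 284.2671 kJ

284.2671 kJ


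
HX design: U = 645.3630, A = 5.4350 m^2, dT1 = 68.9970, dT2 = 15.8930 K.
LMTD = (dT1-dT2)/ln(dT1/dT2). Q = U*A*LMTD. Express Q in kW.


LMTD = 36.1698 K
Q = 645.3630 * 5.4350 * 36.1698 = 126867.4705 W = 126.8675 kW

126.8675 kW


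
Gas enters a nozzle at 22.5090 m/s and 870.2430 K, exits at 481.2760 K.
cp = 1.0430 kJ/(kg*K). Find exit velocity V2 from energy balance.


dT = 388.9670 K
2*cp*1000*dT = 811385.1620
V1^2 = 506.6551
V2 = sqrt(811891.8171) = 901.0504 m/s

901.0504 m/s


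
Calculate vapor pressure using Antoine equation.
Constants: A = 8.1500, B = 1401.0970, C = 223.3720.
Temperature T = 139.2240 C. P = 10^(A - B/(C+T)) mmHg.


C+T = 362.5960
B/(C+T) = 3.8641
log10(P) = 8.1500 - 3.8641 = 4.2859
P = 10^4.2859 = 19316.4867 mmHg

19316.4867 mmHg


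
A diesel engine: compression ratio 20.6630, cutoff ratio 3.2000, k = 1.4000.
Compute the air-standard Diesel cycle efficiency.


r^(k-1) = 3.3580
rc^k = 5.0958
eta = 0.6040 = 60.3989%

60.3989%


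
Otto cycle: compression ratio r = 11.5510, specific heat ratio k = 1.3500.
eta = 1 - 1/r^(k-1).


r^(k-1) = 2.3546
eta = 1 - 1/2.3546 = 0.5753 = 57.5299%

57.5299%


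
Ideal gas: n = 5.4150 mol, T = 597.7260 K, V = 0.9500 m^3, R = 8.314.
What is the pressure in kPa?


P = nRT/V = 5.4150 * 8.314 * 597.7260 / 0.9500
= 26909.8098 / 0.9500 = 28326.1156 Pa = 28.3261 kPa

28.3261 kPa


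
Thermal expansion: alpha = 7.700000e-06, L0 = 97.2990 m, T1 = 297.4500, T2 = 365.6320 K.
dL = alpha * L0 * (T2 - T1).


dT = 68.1820 K
dL = 7.700000e-06 * 97.2990 * 68.1820 = 0.051082 m
L_final = 97.350082 m

dL = 0.051082 m


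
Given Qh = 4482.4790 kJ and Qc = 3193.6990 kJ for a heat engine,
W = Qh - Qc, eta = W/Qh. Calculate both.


W = 4482.4790 - 3193.6990 = 1288.7800 kJ
eta = 1288.7800 / 4482.4790 = 0.2875 = 28.7515%

W = 1288.7800 kJ, eta = 28.7515%


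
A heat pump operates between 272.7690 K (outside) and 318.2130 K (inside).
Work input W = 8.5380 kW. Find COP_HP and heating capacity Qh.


COP = 318.2130 / 45.4440 = 7.0023
Qh = 7.0023 * 8.5380 = 59.7857 kW

COP = 7.0023, Qh = 59.7857 kW


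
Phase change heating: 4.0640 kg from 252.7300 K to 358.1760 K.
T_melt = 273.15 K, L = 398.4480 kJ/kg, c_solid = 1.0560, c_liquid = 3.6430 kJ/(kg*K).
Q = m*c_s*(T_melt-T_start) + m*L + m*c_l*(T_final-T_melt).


Q1 (sensible, solid) = 4.0640 * 1.0560 * 20.4200 = 87.6341 kJ
Q2 (latent) = 4.0640 * 398.4480 = 1619.2927 kJ
Q3 (sensible, liquid) = 4.0640 * 3.6430 * 85.0260 = 1258.8229 kJ
Q_total = 2965.7497 kJ

2965.7497 kJ


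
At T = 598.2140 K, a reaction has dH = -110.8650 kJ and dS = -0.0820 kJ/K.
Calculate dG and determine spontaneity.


T*dS = 598.2140 * -0.0820 = -49.0535 kJ
dG = -110.8650 + 49.0535 = -61.8115 kJ (spontaneous)

dG = -61.8115 kJ, spontaneous


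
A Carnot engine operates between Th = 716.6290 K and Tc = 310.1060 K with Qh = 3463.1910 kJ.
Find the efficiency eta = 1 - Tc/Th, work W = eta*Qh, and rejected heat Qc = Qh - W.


eta = 1 - 310.1060/716.6290 = 0.5673
W = 0.5673 * 3463.1910 = 1964.5685 kJ
Qc = 3463.1910 - 1964.5685 = 1498.6225 kJ

eta = 56.7271%, W = 1964.5685 kJ, Qc = 1498.6225 kJ


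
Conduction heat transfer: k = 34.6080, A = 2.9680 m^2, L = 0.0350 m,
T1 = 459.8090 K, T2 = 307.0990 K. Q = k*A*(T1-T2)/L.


dT = 152.7100 K
Q = 34.6080 * 2.9680 * 152.7100 / 0.0350 = 448166.9553 W

448166.9553 W


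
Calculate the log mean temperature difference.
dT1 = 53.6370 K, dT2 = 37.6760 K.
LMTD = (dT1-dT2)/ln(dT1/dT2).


dT1/dT2 = 1.4236
ln(dT1/dT2) = 0.3532
LMTD = 15.9610 / 0.3532 = 45.1877 K

45.1877 K


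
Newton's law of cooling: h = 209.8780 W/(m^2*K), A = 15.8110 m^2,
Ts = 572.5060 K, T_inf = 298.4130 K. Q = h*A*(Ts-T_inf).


dT = 274.0930 K
Q = 209.8780 * 15.8110 * 274.0930 = 909545.0193 W

909545.0193 W


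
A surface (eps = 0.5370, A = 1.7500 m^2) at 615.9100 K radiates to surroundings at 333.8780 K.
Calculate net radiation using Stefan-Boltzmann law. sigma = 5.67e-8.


T^4 = 1.4390e+11
Tsurr^4 = 1.2427e+10
Q = 0.5370 * 5.67e-8 * 1.7500 * 1.3148e+11 = 7005.5526 W

7005.5526 W


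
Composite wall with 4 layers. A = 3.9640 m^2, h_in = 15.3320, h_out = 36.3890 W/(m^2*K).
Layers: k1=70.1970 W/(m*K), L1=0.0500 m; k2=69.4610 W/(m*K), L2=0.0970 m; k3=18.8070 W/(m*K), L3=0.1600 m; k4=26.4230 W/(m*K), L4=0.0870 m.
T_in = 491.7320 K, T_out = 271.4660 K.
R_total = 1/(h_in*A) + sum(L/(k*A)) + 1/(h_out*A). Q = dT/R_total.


R_conv_in = 1/(15.3320*3.9640) = 0.0165
R_1 = 0.0500/(70.1970*3.9640) = 0.0002
R_2 = 0.0970/(69.4610*3.9640) = 0.0004
R_3 = 0.1600/(18.8070*3.9640) = 0.0021
R_4 = 0.0870/(26.4230*3.9640) = 0.0008
R_conv_out = 1/(36.3890*3.9640) = 0.0069
R_total = 0.0269 K/W
Q = 220.2660 / 0.0269 = 8189.7788 W

R_total = 0.0269 K/W, Q = 8189.7788 W


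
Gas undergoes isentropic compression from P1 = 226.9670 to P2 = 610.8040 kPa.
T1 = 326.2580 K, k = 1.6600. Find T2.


(k-1)/k = 0.3976
(P2/P1)^exp = 1.4823
T2 = 326.2580 * 1.4823 = 483.6162 K

483.6162 K


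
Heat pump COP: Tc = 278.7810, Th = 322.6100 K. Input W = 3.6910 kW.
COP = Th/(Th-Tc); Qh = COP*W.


COP = 322.6100 / 43.8290 = 7.3607
Qh = 7.3607 * 3.6910 = 27.1682 kW

COP = 7.3607, Qh = 27.1682 kW


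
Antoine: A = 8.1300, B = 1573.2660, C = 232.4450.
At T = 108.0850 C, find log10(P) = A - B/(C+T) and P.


C+T = 340.5300
B/(C+T) = 4.6201
log10(P) = 8.1300 - 4.6201 = 3.5099
P = 10^3.5099 = 3235.5559 mmHg

3235.5559 mmHg


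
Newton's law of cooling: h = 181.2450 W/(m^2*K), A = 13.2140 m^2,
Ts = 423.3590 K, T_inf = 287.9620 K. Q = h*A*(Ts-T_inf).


dT = 135.3970 K
Q = 181.2450 * 13.2140 * 135.3970 = 324271.9467 W

324271.9467 W


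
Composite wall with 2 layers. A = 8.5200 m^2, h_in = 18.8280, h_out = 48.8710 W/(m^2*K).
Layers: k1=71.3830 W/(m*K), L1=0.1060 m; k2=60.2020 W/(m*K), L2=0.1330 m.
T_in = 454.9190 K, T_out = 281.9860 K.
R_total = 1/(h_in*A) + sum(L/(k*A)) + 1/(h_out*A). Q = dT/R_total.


R_conv_in = 1/(18.8280*8.5200) = 0.0062
R_1 = 0.1060/(71.3830*8.5200) = 0.0002
R_2 = 0.1330/(60.2020*8.5200) = 0.0003
R_conv_out = 1/(48.8710*8.5200) = 0.0024
R_total = 0.0091 K/W
Q = 172.9330 / 0.0091 = 19068.4089 W

R_total = 0.0091 K/W, Q = 19068.4089 W


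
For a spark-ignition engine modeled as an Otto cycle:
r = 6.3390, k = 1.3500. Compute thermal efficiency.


r^(k-1) = 1.9086
eta = 1 - 1/1.9086 = 0.4760 = 47.6047%

47.6047%


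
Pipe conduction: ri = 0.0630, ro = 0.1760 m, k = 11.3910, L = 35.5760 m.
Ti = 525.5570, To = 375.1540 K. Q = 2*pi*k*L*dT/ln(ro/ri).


dT = 150.4030 K
ln(ro/ri) = 1.0273
Q = 2*pi*11.3910*35.5760*150.4030 / 1.0273 = 372766.7948 W

372766.7948 W


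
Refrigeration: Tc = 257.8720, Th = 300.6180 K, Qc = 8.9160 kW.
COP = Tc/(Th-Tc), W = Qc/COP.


COP = 257.8720 / 42.7460 = 6.0327
W = 8.9160 / 6.0327 = 1.4780 kW

COP = 6.0327, W = 1.4780 kW


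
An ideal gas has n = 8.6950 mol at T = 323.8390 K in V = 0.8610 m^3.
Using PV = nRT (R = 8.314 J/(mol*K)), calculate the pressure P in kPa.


P = nRT/V = 8.6950 * 8.314 * 323.8390 / 0.8610
= 23410.3958 / 0.8610 = 27189.7744 Pa = 27.1898 kPa

27.1898 kPa


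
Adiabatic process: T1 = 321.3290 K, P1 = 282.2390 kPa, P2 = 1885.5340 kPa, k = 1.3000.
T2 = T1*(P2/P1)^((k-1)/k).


(k-1)/k = 0.2308
(P2/P1)^exp = 1.5500
T2 = 321.3290 * 1.5500 = 498.0723 K

498.0723 K


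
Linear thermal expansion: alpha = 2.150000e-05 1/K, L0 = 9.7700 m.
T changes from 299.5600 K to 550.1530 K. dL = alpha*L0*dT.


dT = 250.5930 K
dL = 2.150000e-05 * 9.7700 * 250.5930 = 0.052638 m
L_final = 9.822638 m

dL = 0.052638 m


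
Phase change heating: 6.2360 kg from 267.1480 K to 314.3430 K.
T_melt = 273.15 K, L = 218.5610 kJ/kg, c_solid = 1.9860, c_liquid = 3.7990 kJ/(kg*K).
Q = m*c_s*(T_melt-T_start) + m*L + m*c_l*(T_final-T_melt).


Q1 (sensible, solid) = 6.2360 * 1.9860 * 6.0020 = 74.3329 kJ
Q2 (latent) = 6.2360 * 218.5610 = 1362.9464 kJ
Q3 (sensible, liquid) = 6.2360 * 3.7990 * 41.1930 = 975.8854 kJ
Q_total = 2413.1647 kJ

2413.1647 kJ


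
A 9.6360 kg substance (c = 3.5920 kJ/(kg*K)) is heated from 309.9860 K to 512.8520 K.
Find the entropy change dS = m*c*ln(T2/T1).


T2/T1 = 1.6544
ln(T2/T1) = 0.5035
dS = 9.6360 * 3.5920 * 0.5035 = 17.4260 kJ/K

17.4260 kJ/K


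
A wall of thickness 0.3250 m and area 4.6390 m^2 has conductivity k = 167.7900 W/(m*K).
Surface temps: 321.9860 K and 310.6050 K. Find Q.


dT = 11.3810 K
Q = 167.7900 * 4.6390 * 11.3810 / 0.3250 = 27257.5934 W

27257.5934 W


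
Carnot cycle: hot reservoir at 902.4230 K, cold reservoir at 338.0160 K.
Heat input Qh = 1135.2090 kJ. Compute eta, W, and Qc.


eta = 1 - 338.0160/902.4230 = 0.6254
W = 0.6254 * 1135.2090 = 709.9995 kJ
Qc = 1135.2090 - 709.9995 = 425.2095 kJ

eta = 62.5435%, W = 709.9995 kJ, Qc = 425.2095 kJ


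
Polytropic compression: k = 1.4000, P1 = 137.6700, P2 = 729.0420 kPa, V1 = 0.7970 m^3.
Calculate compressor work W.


(k-1)/k = 0.2857
(P2/P1)^exp = 1.6100
W = 3.5000 * 137.6700 * 0.7970 * (1.6100 - 1) = 234.2678 kJ

234.2678 kJ


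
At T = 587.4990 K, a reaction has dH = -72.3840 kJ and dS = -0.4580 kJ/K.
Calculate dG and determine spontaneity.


T*dS = 587.4990 * -0.4580 = -269.0745 kJ
dG = -72.3840 + 269.0745 = 196.6905 kJ (non-spontaneous)

dG = 196.6905 kJ, non-spontaneous


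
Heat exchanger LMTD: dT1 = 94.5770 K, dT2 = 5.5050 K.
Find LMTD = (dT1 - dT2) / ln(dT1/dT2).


dT1/dT2 = 17.1802
ln(dT1/dT2) = 2.8438
LMTD = 89.0720 / 2.8438 = 31.3219 K

31.3219 K


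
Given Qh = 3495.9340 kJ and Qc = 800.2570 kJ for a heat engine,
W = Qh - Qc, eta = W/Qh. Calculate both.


W = 3495.9340 - 800.2570 = 2695.6770 kJ
eta = 2695.6770 / 3495.9340 = 0.7711 = 77.1089%

W = 2695.6770 kJ, eta = 77.1089%


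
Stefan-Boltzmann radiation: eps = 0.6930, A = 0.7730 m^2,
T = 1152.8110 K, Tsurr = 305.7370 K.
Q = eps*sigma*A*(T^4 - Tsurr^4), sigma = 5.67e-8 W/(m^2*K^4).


T^4 = 1.7662e+12
Tsurr^4 = 8.7376e+09
Q = 0.6930 * 5.67e-8 * 0.7730 * 1.7574e+12 = 53379.4827 W

53379.4827 W


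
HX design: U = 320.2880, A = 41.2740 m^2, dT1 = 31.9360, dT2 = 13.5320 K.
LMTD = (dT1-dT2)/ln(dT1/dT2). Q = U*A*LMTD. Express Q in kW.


LMTD = 21.4330 K
Q = 320.2880 * 41.2740 * 21.4330 = 283334.7217 W = 283.3347 kW

283.3347 kW


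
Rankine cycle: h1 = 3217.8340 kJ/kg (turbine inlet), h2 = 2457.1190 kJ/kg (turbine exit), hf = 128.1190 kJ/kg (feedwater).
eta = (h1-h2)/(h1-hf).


W = 760.7150 kJ/kg
Q_in = 3089.7150 kJ/kg
eta = 0.2462 = 24.6209%

eta = 24.6209%


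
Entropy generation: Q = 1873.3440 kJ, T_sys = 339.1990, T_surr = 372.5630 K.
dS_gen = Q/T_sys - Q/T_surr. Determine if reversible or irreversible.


dS_sys = 1873.3440/339.1990 = 5.5228 kJ/K
dS_surr = -1873.3440/372.5630 = -5.0283 kJ/K
dS_gen = 5.5228 - 5.0283 = 0.4946 kJ/K (irreversible)

dS_gen = 0.4946 kJ/K, irreversible


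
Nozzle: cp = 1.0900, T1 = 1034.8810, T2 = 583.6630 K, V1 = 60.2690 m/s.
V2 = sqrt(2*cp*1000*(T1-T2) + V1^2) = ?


dT = 451.2180 K
2*cp*1000*dT = 983655.2400
V1^2 = 3632.3524
V2 = sqrt(987287.5924) = 993.6235 m/s

993.6235 m/s


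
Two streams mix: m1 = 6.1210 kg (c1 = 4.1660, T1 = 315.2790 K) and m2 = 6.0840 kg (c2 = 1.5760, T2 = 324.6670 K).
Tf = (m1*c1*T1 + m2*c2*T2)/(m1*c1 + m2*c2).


num = 11152.6735
den = 35.0885
Tf = 317.8444 K

317.8444 K


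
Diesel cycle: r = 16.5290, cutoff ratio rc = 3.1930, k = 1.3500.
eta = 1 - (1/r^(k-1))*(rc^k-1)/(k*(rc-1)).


r^(k-1) = 2.6692
rc^k = 4.7937
eta = 0.5199 = 51.9934%

51.9934%


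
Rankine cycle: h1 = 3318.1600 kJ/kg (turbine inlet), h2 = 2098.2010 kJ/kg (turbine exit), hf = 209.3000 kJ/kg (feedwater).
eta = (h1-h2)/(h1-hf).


W = 1219.9590 kJ/kg
Q_in = 3108.8600 kJ/kg
eta = 0.3924 = 39.2414%

eta = 39.2414%


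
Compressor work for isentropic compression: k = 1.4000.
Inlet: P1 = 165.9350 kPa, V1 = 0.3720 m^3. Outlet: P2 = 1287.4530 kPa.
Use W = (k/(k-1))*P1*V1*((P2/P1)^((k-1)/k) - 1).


(k-1)/k = 0.2857
(P2/P1)^exp = 1.7957
W = 3.5000 * 165.9350 * 0.3720 * (1.7957 - 1) = 171.9025 kJ

171.9025 kJ


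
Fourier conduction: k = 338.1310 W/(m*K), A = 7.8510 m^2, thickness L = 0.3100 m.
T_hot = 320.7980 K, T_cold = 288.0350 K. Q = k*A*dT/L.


dT = 32.7630 K
Q = 338.1310 * 7.8510 * 32.7630 / 0.3100 = 280563.9933 W

280563.9933 W


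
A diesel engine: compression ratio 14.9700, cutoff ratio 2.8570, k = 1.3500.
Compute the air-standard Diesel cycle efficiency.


r^(k-1) = 2.5783
rc^k = 4.1255
eta = 0.5164 = 51.6441%

51.6441%


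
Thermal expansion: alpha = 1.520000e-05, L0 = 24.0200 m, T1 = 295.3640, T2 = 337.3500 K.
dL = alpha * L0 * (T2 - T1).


dT = 41.9860 K
dL = 1.520000e-05 * 24.0200 * 41.9860 = 0.015329 m
L_final = 24.035329 m

dL = 0.015329 m


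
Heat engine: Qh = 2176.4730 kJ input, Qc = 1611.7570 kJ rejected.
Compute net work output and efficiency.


W = 2176.4730 - 1611.7570 = 564.7160 kJ
eta = 564.7160 / 2176.4730 = 0.2595 = 25.9464%

W = 564.7160 kJ, eta = 25.9464%


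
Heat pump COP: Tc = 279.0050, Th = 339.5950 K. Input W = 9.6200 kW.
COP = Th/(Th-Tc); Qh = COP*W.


COP = 339.5950 / 60.5900 = 5.6048
Qh = 5.6048 * 9.6200 = 53.9182 kW

COP = 5.6048, Qh = 53.9182 kW


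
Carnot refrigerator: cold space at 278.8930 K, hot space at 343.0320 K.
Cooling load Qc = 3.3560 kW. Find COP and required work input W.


COP = 278.8930 / 64.1390 = 4.3483
W = 3.3560 / 4.3483 = 0.7718 kW

COP = 4.3483, W = 0.7718 kW


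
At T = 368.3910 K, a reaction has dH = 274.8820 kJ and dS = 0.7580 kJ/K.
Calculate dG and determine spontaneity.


T*dS = 368.3910 * 0.7580 = 279.2404 kJ
dG = 274.8820 - 279.2404 = -4.3584 kJ (spontaneous)

dG = -4.3584 kJ, spontaneous


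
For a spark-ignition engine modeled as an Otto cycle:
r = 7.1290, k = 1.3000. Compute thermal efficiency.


r^(k-1) = 1.8026
eta = 1 - 1/1.8026 = 0.4453 = 44.5258%

44.5258%


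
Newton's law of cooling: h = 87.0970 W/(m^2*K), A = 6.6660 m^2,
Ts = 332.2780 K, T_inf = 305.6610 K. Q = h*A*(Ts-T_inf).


dT = 26.6170 K
Q = 87.0970 * 6.6660 * 26.6170 = 15453.5268 W

15453.5268 W


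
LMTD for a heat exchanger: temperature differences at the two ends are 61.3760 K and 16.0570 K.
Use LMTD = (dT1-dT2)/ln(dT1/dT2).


dT1/dT2 = 3.8224
ln(dT1/dT2) = 1.3409
LMTD = 45.3190 / 1.3409 = 33.7981 K

33.7981 K


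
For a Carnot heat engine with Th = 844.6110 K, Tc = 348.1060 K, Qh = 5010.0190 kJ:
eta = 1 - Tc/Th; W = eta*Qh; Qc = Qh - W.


eta = 1 - 348.1060/844.6110 = 0.5879
W = 0.5879 * 5010.0190 = 2945.1422 kJ
Qc = 5010.0190 - 2945.1422 = 2064.8768 kJ

eta = 58.7851%, W = 2945.1422 kJ, Qc = 2064.8768 kJ


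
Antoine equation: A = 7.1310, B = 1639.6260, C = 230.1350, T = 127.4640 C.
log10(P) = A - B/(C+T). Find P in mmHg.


C+T = 357.5990
B/(C+T) = 4.5851
log10(P) = 7.1310 - 4.5851 = 2.5459
P = 10^2.5459 = 351.4822 mmHg

351.4822 mmHg


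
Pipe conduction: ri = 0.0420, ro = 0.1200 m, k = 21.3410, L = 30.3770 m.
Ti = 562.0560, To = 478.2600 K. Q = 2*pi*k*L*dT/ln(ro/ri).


dT = 83.7960 K
ln(ro/ri) = 1.0498
Q = 2*pi*21.3410*30.3770*83.7960 / 1.0498 = 325122.5424 W

325122.5424 W


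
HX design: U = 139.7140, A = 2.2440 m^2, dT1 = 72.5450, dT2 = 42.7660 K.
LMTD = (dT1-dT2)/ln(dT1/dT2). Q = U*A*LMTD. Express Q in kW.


LMTD = 56.3501 K
Q = 139.7140 * 2.2440 * 56.3501 = 17666.7945 W = 17.6668 kW

17.6668 kW


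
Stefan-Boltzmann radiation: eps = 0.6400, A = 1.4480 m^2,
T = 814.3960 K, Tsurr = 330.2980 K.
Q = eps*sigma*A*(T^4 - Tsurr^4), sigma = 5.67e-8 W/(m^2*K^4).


T^4 = 4.3989e+11
Tsurr^4 = 1.1902e+10
Q = 0.6400 * 5.67e-8 * 1.4480 * 4.2799e+11 = 22488.5511 W

22488.5511 W


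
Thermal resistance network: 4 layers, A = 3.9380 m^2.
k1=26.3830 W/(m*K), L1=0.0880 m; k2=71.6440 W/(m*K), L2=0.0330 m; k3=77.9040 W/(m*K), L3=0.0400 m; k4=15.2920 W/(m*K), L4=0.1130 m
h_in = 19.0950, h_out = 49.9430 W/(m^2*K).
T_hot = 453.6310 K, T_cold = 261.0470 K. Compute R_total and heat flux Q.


R_conv_in = 1/(19.0950*3.9380) = 0.0133
R_1 = 0.0880/(26.3830*3.9380) = 0.0008
R_2 = 0.0330/(71.6440*3.9380) = 0.0001
R_3 = 0.0400/(77.9040*3.9380) = 0.0001
R_4 = 0.1130/(15.2920*3.9380) = 0.0019
R_conv_out = 1/(49.9430*3.9380) = 0.0051
R_total = 0.0214 K/W
Q = 192.5840 / 0.0214 = 9018.6882 W

R_total = 0.0214 K/W, Q = 9018.6882 W


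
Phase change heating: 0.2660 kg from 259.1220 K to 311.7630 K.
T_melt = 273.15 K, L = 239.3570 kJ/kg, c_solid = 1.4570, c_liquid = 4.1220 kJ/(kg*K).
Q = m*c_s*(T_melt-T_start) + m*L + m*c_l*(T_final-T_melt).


Q1 (sensible, solid) = 0.2660 * 1.4570 * 14.0280 = 5.4367 kJ
Q2 (latent) = 0.2660 * 239.3570 = 63.6690 kJ
Q3 (sensible, liquid) = 0.2660 * 4.1220 * 38.6130 = 42.3373 kJ
Q_total = 111.4430 kJ

111.4430 kJ


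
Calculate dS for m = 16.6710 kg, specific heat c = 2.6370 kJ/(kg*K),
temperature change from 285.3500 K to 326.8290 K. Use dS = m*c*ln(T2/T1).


T2/T1 = 1.1454
ln(T2/T1) = 0.1357
dS = 16.6710 * 2.6370 * 0.1357 = 5.9665 kJ/K

5.9665 kJ/K


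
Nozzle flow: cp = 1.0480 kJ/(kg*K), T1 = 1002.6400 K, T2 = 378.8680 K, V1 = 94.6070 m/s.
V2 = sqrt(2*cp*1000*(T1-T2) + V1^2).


dT = 623.7720 K
2*cp*1000*dT = 1307426.1120
V1^2 = 8950.4844
V2 = sqrt(1316376.5964) = 1147.3346 m/s

1147.3346 m/s


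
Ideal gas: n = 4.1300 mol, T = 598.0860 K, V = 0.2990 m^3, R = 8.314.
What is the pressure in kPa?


P = nRT/V = 4.1300 * 8.314 * 598.0860 / 0.2990
= 20536.3713 / 0.2990 = 68683.5161 Pa = 68.6835 kPa

68.6835 kPa


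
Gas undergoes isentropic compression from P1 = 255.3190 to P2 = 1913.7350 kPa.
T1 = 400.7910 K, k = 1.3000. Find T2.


(k-1)/k = 0.2308
(P2/P1)^exp = 1.5918
T2 = 400.7910 * 1.5918 = 637.9617 K

637.9617 K


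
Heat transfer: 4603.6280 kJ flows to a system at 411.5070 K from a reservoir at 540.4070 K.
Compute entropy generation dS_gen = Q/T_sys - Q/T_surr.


dS_sys = 4603.6280/411.5070 = 11.1872 kJ/K
dS_surr = -4603.6280/540.4070 = -8.5188 kJ/K
dS_gen = 11.1872 - 8.5188 = 2.6684 kJ/K (irreversible)

dS_gen = 2.6684 kJ/K, irreversible


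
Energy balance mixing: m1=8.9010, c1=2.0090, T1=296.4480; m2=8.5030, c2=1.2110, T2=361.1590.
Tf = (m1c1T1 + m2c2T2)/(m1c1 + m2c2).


num = 9020.0177
den = 28.1792
Tf = 320.0944 K

320.0944 K


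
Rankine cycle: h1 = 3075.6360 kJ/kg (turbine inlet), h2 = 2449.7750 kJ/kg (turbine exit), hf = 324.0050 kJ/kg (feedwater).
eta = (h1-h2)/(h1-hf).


W = 625.8610 kJ/kg
Q_in = 2751.6310 kJ/kg
eta = 0.2275 = 22.7451%

eta = 22.7451%


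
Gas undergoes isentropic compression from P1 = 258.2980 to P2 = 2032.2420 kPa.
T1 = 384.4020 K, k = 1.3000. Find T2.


(k-1)/k = 0.2308
(P2/P1)^exp = 1.6097
T2 = 384.4020 * 1.6097 = 618.7586 K

618.7586 K


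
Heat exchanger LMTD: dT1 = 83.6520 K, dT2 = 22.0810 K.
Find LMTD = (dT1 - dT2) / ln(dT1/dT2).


dT1/dT2 = 3.7884
ln(dT1/dT2) = 1.3319
LMTD = 61.5710 / 1.3319 = 46.2263 K

46.2263 K


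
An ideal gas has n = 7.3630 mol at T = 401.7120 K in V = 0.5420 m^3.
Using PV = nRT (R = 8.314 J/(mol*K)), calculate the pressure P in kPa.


P = nRT/V = 7.3630 * 8.314 * 401.7120 / 0.5420
= 24591.1946 / 0.5420 = 45371.2077 Pa = 45.3712 kPa

45.3712 kPa


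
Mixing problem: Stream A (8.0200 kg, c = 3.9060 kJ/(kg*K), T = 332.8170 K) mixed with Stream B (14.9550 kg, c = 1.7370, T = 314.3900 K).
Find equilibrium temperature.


num = 18592.7224
den = 57.3030
Tf = 324.4636 K

324.4636 K


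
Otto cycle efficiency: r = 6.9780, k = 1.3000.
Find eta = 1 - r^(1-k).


r^(k-1) = 1.7911
eta = 1 - 1/1.7911 = 0.4417 = 44.1683%

44.1683%


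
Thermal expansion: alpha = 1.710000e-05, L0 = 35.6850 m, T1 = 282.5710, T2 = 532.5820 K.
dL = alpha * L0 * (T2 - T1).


dT = 250.0110 K
dL = 1.710000e-05 * 35.6850 * 250.0110 = 0.152560 m
L_final = 35.837560 m

dL = 0.152560 m


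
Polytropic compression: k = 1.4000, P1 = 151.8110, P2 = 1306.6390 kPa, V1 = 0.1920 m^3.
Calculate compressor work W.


(k-1)/k = 0.2857
(P2/P1)^exp = 1.8497
W = 3.5000 * 151.8110 * 0.1920 * (1.8497 - 1) = 86.6836 kJ

86.6836 kJ


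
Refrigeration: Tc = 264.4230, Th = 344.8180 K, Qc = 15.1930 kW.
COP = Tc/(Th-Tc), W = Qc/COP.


COP = 264.4230 / 80.3950 = 3.2890
W = 15.1930 / 3.2890 = 4.6193 kW

COP = 3.2890, W = 4.6193 kW


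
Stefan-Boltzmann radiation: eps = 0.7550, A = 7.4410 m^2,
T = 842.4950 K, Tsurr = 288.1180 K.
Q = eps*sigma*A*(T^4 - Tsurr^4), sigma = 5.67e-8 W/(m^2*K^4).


T^4 = 5.0381e+11
Tsurr^4 = 6.8910e+09
Q = 0.7550 * 5.67e-8 * 7.4410 * 4.9692e+11 = 158288.5524 W

158288.5524 W


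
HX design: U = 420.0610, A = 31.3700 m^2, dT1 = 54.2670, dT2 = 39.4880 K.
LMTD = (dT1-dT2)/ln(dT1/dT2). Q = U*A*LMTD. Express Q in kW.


LMTD = 46.4866 K
Q = 420.0610 * 31.3700 * 46.4866 = 612568.6850 W = 612.5687 kW

612.5687 kW


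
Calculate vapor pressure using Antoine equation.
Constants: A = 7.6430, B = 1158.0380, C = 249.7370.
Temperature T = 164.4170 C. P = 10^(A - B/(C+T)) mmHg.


C+T = 414.1540
B/(C+T) = 2.7962
log10(P) = 7.6430 - 2.7962 = 4.8468
P = 10^4.8468 = 70282.4477 mmHg

70282.4477 mmHg


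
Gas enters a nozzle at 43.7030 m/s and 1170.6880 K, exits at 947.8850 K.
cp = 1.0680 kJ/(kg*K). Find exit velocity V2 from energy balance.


dT = 222.8030 K
2*cp*1000*dT = 475907.2080
V1^2 = 1909.9522
V2 = sqrt(477817.1602) = 691.2432 m/s

691.2432 m/s


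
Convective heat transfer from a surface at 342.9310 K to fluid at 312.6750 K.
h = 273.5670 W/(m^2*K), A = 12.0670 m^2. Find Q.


dT = 30.2560 K
Q = 273.5670 * 12.0670 * 30.2560 = 99879.0797 W

99879.0797 W


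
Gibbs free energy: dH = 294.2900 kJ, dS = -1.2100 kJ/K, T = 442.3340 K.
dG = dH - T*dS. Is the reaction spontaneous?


T*dS = 442.3340 * -1.2100 = -535.2241 kJ
dG = 294.2900 + 535.2241 = 829.5141 kJ (non-spontaneous)

dG = 829.5141 kJ, non-spontaneous


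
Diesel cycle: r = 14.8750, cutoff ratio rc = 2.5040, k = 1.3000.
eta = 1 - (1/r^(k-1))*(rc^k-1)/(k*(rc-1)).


r^(k-1) = 2.2477
rc^k = 3.2978
eta = 0.4771 = 47.7141%

47.7141%


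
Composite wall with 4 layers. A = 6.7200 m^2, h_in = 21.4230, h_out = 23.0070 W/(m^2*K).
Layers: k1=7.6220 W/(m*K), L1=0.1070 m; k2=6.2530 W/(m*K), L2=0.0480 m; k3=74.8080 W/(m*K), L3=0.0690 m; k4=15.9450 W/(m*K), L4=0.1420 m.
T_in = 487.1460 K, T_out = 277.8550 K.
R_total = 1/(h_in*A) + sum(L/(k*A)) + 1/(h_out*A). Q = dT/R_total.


R_conv_in = 1/(21.4230*6.7200) = 0.0069
R_1 = 0.1070/(7.6220*6.7200) = 0.0021
R_2 = 0.0480/(6.2530*6.7200) = 0.0011
R_3 = 0.0690/(74.8080*6.7200) = 0.0001
R_4 = 0.1420/(15.9450*6.7200) = 0.0013
R_conv_out = 1/(23.0070*6.7200) = 0.0065
R_total = 0.0181 K/W
Q = 209.2910 / 0.0181 = 11557.8661 W

R_total = 0.0181 K/W, Q = 11557.8661 W


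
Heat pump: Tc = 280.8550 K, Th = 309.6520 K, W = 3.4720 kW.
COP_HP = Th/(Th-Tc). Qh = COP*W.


COP = 309.6520 / 28.7970 = 10.7529
Qh = 10.7529 * 3.4720 = 37.3342 kW

COP = 10.7529, Qh = 37.3342 kW


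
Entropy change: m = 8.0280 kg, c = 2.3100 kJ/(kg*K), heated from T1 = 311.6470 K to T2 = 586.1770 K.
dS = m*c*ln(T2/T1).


T2/T1 = 1.8809
ln(T2/T1) = 0.6318
dS = 8.0280 * 2.3100 * 0.6318 = 11.7156 kJ/K

11.7156 kJ/K


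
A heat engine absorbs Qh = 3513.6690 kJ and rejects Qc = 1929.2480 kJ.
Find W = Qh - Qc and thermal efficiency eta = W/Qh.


W = 3513.6690 - 1929.2480 = 1584.4210 kJ
eta = 1584.4210 / 3513.6690 = 0.4509 = 45.0931%

W = 1584.4210 kJ, eta = 45.0931%


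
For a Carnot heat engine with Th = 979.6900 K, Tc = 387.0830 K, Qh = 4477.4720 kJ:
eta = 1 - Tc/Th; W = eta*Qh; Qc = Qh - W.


eta = 1 - 387.0830/979.6900 = 0.6049
W = 0.6049 * 4477.4720 = 2708.3886 kJ
Qc = 4477.4720 - 2708.3886 = 1769.0834 kJ

eta = 60.4892%, W = 2708.3886 kJ, Qc = 1769.0834 kJ


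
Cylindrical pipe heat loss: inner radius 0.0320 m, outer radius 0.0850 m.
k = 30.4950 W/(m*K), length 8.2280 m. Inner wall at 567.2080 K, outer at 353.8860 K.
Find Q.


dT = 213.3220 K
ln(ro/ri) = 0.9769
Q = 2*pi*30.4950*8.2280*213.3220 / 0.9769 = 344255.9860 W

344255.9860 W


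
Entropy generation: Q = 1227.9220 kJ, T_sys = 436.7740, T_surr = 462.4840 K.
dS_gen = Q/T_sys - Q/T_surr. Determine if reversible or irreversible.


dS_sys = 1227.9220/436.7740 = 2.8113 kJ/K
dS_surr = -1227.9220/462.4840 = -2.6551 kJ/K
dS_gen = 2.8113 - 2.6551 = 0.1563 kJ/K (irreversible)

dS_gen = 0.1563 kJ/K, irreversible


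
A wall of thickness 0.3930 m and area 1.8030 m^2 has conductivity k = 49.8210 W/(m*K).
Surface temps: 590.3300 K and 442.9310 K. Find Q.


dT = 147.3990 K
Q = 49.8210 * 1.8030 * 147.3990 / 0.3930 = 33690.7093 W

33690.7093 W


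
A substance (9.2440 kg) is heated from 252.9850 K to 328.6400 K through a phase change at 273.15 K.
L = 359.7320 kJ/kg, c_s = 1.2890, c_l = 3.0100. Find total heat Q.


Q1 (sensible, solid) = 9.2440 * 1.2890 * 20.1650 = 240.2764 kJ
Q2 (latent) = 9.2440 * 359.7320 = 3325.3626 kJ
Q3 (sensible, liquid) = 9.2440 * 3.0100 * 55.4900 = 1543.9782 kJ
Q_total = 5109.6172 kJ

5109.6172 kJ


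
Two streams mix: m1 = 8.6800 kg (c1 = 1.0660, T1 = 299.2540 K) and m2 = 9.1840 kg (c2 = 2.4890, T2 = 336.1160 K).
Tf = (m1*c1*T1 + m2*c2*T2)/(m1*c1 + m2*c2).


num = 10452.2289
den = 32.1119
Tf = 325.4944 K

325.4944 K


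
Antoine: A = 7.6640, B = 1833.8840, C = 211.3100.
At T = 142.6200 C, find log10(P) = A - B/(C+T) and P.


C+T = 353.9300
B/(C+T) = 5.1815
log10(P) = 7.6640 - 5.1815 = 2.4825
P = 10^2.4825 = 303.7471 mmHg

303.7471 mmHg


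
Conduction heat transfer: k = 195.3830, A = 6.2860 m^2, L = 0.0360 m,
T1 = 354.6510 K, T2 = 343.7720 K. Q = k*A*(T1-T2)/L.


dT = 10.8790 K
Q = 195.3830 * 6.2860 * 10.8790 / 0.0360 = 371148.4288 W

371148.4288 W


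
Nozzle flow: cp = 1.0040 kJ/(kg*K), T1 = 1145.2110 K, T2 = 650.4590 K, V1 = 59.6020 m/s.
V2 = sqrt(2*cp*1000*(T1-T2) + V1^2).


dT = 494.7520 K
2*cp*1000*dT = 993462.0160
V1^2 = 3552.3984
V2 = sqrt(997014.4144) = 998.5061 m/s

998.5061 m/s


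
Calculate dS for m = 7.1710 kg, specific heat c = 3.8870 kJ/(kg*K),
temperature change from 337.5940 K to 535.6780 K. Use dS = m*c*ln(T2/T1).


T2/T1 = 1.5868
ln(T2/T1) = 0.4617
dS = 7.1710 * 3.8870 * 0.4617 = 12.8690 kJ/K

12.8690 kJ/K


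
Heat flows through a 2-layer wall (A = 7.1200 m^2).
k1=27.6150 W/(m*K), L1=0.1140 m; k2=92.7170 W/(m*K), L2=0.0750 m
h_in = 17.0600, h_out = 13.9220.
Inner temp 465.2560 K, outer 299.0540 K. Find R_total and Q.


R_conv_in = 1/(17.0600*7.1200) = 0.0082
R_1 = 0.1140/(27.6150*7.1200) = 0.0006
R_2 = 0.0750/(92.7170*7.1200) = 0.0001
R_conv_out = 1/(13.9220*7.1200) = 0.0101
R_total = 0.0190 K/W
Q = 166.2020 / 0.0190 = 8740.8501 W

R_total = 0.0190 K/W, Q = 8740.8501 W


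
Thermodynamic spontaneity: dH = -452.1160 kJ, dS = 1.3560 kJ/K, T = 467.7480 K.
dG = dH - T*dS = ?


T*dS = 467.7480 * 1.3560 = 634.2663 kJ
dG = -452.1160 - 634.2663 = -1086.3823 kJ (spontaneous)

dG = -1086.3823 kJ, spontaneous


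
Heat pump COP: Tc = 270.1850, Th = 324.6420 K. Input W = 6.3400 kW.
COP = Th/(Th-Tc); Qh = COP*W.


COP = 324.6420 / 54.4570 = 5.9614
Qh = 5.9614 * 6.3400 = 37.7955 kW

COP = 5.9614, Qh = 37.7955 kW


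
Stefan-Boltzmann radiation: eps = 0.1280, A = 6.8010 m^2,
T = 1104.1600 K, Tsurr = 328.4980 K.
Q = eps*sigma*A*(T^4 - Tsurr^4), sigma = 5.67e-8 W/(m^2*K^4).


T^4 = 1.4864e+12
Tsurr^4 = 1.1645e+10
Q = 0.1280 * 5.67e-8 * 6.8010 * 1.4747e+12 = 72791.0580 W

72791.0580 W


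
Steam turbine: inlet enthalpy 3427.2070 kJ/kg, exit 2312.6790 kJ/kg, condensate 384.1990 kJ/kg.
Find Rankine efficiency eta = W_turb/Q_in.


W = 1114.5280 kJ/kg
Q_in = 3043.0080 kJ/kg
eta = 0.3663 = 36.6259%

eta = 36.6259%


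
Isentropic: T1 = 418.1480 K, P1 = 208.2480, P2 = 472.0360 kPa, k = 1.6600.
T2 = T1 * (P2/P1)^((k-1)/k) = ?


(k-1)/k = 0.3976
(P2/P1)^exp = 1.3845
T2 = 418.1480 * 1.3845 = 578.9371 K

578.9371 K


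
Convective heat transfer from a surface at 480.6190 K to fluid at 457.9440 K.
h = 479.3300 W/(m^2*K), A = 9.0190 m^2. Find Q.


dT = 22.6750 K
Q = 479.3300 * 9.0190 * 22.6750 = 98025.7771 W

98025.7771 W


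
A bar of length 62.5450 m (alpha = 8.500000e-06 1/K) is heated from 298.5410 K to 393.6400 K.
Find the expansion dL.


dT = 95.0990 K
dL = 8.500000e-06 * 62.5450 * 95.0990 = 0.050558 m
L_final = 62.595558 m

dL = 0.050558 m


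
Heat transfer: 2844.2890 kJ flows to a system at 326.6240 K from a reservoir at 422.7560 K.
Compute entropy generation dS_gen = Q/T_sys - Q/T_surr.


dS_sys = 2844.2890/326.6240 = 8.7081 kJ/K
dS_surr = -2844.2890/422.7560 = -6.7280 kJ/K
dS_gen = 8.7081 - 6.7280 = 1.9802 kJ/K (irreversible)

dS_gen = 1.9802 kJ/K, irreversible


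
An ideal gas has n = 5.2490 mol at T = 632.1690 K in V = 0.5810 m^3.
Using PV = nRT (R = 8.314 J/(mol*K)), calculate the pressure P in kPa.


P = nRT/V = 5.2490 * 8.314 * 632.1690 / 0.5810
= 27587.9727 / 0.5810 = 47483.6020 Pa = 47.4836 kPa

47.4836 kPa


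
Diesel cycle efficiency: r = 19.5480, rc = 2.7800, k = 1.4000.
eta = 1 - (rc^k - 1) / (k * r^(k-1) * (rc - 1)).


r^(k-1) = 3.2843
rc^k = 4.1847
eta = 0.6109 = 61.0885%

61.0885%


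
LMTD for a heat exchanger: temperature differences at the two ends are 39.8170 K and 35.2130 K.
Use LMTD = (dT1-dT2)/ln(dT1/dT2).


dT1/dT2 = 1.1307
ln(dT1/dT2) = 0.1229
LMTD = 4.6040 / 0.1229 = 37.4679 K

37.4679 K


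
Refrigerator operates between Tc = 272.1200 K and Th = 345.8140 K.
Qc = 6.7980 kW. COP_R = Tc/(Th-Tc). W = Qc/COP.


COP = 272.1200 / 73.6940 = 3.6926
W = 6.7980 / 3.6926 = 1.8410 kW

COP = 3.6926, W = 1.8410 kW


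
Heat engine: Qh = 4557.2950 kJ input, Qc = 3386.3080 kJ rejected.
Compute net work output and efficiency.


W = 4557.2950 - 3386.3080 = 1170.9870 kJ
eta = 1170.9870 / 4557.2950 = 0.2569 = 25.6948%

W = 1170.9870 kJ, eta = 25.6948%


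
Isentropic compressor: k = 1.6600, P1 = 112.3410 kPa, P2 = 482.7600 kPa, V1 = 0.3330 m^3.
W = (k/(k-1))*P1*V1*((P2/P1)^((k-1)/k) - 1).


(k-1)/k = 0.3976
(P2/P1)^exp = 1.7855
W = 2.5152 * 112.3410 * 0.3330 * (1.7855 - 1) = 73.9050 kJ

73.9050 kJ


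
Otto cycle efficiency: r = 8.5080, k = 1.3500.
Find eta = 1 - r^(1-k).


r^(k-1) = 2.1156
eta = 1 - 1/2.1156 = 0.5273 = 52.7327%

52.7327%


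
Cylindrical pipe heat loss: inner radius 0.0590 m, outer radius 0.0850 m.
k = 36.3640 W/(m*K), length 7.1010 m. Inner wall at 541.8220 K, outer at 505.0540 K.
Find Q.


dT = 36.7680 K
ln(ro/ri) = 0.3651
Q = 2*pi*36.3640*7.1010*36.7680 / 0.3651 = 163385.2226 W

163385.2226 W


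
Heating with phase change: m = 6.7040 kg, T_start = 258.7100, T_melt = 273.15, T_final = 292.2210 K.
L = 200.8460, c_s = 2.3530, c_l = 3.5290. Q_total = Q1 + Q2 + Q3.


Q1 (sensible, solid) = 6.7040 * 2.3530 * 14.4400 = 227.7840 kJ
Q2 (latent) = 6.7040 * 200.8460 = 1346.4716 kJ
Q3 (sensible, liquid) = 6.7040 * 3.5290 * 19.0710 = 451.1897 kJ
Q_total = 2025.4452 kJ

2025.4452 kJ


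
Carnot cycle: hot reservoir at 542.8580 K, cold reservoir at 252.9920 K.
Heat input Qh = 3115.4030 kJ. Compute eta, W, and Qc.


eta = 1 - 252.9920/542.8580 = 0.5340
W = 0.5340 * 3115.4030 = 1663.5094 kJ
Qc = 3115.4030 - 1663.5094 = 1451.8936 kJ

eta = 53.3963%, W = 1663.5094 kJ, Qc = 1451.8936 kJ


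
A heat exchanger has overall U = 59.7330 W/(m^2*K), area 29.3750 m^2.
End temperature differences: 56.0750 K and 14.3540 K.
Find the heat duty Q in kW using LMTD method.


LMTD = 30.6173 K
Q = 59.7330 * 29.3750 * 30.6173 = 53722.8381 W = 53.7228 kW

53.7228 kW


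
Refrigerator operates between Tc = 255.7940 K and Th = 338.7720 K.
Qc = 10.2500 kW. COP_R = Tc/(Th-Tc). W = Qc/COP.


COP = 255.7940 / 82.9780 = 3.0827
W = 10.2500 / 3.0827 = 3.3250 kW

COP = 3.0827, W = 3.3250 kW


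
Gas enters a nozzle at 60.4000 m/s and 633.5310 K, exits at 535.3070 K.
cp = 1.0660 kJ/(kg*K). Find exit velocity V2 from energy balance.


dT = 98.2240 K
2*cp*1000*dT = 209413.5680
V1^2 = 3648.1600
V2 = sqrt(213061.7280) = 461.5861 m/s

461.5861 m/s


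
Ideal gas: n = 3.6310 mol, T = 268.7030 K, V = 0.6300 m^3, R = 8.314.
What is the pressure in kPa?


P = nRT/V = 3.6310 * 8.314 * 268.7030 / 0.6300
= 8111.6422 / 0.6300 = 12875.6225 Pa = 12.8756 kPa

12.8756 kPa


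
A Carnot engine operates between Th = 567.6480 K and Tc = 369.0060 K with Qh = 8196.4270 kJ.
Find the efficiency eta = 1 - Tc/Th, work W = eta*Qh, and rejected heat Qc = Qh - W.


eta = 1 - 369.0060/567.6480 = 0.3499
W = 0.3499 * 8196.4270 = 2868.2470 kJ
Qc = 8196.4270 - 2868.2470 = 5328.1800 kJ

eta = 34.9939%, W = 2868.2470 kJ, Qc = 5328.1800 kJ


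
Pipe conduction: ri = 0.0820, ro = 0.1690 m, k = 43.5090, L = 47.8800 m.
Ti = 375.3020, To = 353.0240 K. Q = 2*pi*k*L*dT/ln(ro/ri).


dT = 22.2780 K
ln(ro/ri) = 0.7232
Q = 2*pi*43.5090*47.8800*22.2780 / 0.7232 = 403221.0759 W

403221.0759 W


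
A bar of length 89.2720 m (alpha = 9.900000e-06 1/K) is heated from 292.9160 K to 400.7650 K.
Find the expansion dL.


dT = 107.8490 K
dL = 9.900000e-06 * 89.2720 * 107.8490 = 0.095316 m
L_final = 89.367316 m

dL = 0.095316 m


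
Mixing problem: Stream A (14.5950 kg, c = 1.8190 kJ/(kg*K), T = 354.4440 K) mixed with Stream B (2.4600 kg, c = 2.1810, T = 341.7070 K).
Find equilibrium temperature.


num = 11243.2343
den = 31.9136
Tf = 352.3027 K

352.3027 K


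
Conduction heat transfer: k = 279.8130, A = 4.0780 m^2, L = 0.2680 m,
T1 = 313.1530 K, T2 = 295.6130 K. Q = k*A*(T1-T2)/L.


dT = 17.5400 K
Q = 279.8130 * 4.0780 * 17.5400 / 0.2680 = 74680.9621 W

74680.9621 W


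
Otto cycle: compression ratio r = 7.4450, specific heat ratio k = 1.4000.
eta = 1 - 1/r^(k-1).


r^(k-1) = 2.2323
eta = 1 - 1/2.2323 = 0.5520 = 55.2025%

55.2025%


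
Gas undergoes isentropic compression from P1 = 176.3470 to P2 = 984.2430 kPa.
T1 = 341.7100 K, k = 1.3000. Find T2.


(k-1)/k = 0.2308
(P2/P1)^exp = 1.4870
T2 = 341.7100 * 1.4870 = 508.1372 K

508.1372 K


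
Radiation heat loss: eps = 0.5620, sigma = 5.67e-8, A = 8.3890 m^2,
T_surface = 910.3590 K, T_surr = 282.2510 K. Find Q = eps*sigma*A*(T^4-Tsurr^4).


T^4 = 6.8683e+11
Tsurr^4 = 6.3466e+09
Q = 0.5620 * 5.67e-8 * 8.3890 * 6.8049e+11 = 181906.6661 W

181906.6661 W


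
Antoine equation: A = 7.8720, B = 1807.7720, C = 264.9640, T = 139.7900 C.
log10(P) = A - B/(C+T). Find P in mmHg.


C+T = 404.7540
B/(C+T) = 4.4663
log10(P) = 7.8720 - 4.4663 = 3.4057
P = 10^3.4057 = 2544.7935 mmHg

2544.7935 mmHg


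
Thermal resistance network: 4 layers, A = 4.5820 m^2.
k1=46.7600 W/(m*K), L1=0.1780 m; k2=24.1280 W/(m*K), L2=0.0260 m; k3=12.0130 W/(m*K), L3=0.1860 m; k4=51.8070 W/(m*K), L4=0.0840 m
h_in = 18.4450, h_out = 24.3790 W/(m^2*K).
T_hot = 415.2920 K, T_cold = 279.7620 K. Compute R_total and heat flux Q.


R_conv_in = 1/(18.4450*4.5820) = 0.0118
R_1 = 0.1780/(46.7600*4.5820) = 0.0008
R_2 = 0.0260/(24.1280*4.5820) = 0.0002
R_3 = 0.1860/(12.0130*4.5820) = 0.0034
R_4 = 0.0840/(51.8070*4.5820) = 0.0004
R_conv_out = 1/(24.3790*4.5820) = 0.0090
R_total = 0.0256 K/W
Q = 135.5300 / 0.0256 = 5297.5806 W

R_total = 0.0256 K/W, Q = 5297.5806 W
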